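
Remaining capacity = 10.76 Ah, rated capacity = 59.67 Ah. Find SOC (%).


SOC = (remaining / total) * 100 = (10.76 / 59.67) * 100 = 18.03%

18.03%


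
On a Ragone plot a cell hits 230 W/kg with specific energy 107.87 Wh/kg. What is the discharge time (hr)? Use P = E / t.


t = E / P = 107.87 / 230 = 0.4690 hr

0.4690 hr


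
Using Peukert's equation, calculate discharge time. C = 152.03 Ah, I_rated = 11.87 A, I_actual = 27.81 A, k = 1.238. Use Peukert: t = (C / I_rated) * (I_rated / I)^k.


t_rated = C / I_rated = 152.03 / 11.87 = 12.808 hr
(I_rated/I)^k = (0.42682)^1.238 = 0.34853
t = t_rated * (I_rated/I)^k = 12.808 * 0.34853 = 4.464 hr

4.464 hr


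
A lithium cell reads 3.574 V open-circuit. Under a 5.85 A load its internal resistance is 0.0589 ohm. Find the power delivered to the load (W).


Step 1: V_terminal = OCV - I*R = 3.574 - 5.85 * 0.0589 = 3.2294 V
Step 2: P_out = V_terminal * I = 3.2294 * 5.85 = 18.89 W

18.89 W


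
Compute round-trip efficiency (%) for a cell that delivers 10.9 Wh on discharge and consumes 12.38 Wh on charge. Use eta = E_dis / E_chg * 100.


eta_e = E_dis / E_chg * 100 = 10.9 / 12.38 * 100 = 88.05%

88.05%


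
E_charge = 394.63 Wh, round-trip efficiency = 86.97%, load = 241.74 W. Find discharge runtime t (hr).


Step 1: E_discharge = eta/100 * E_charge = 86.97/100 * 394.63 = 343.21 Wh
Step 2: t = E_discharge / P = 343.21 / 241.74 = 1.420 hr

1.420 hr


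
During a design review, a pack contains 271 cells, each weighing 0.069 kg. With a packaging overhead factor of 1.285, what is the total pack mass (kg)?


Cell mass sum = 271 * 0.069 = 18.699 kg
With overhead 1.285: m_pack = 18.699 * 1.285 = 24.03 kg

24.03 kg


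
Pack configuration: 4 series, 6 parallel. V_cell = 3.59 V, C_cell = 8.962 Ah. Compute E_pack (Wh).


V_pack = 4 * 3.59 = 14.36 V
C_pack = 6 * 8.962 = 53.772 Ah
E = V_pack * C_pack = 14.36 * 53.772 = 772.2 Wh

772.2 Wh


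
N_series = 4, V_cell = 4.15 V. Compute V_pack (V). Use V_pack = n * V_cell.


With 4 cells in series at 4.15 V each, V_pack = 16.6 V

16.6 V


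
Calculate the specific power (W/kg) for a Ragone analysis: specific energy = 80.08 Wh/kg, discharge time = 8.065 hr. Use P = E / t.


P_specific = E / t = 80.08 / 8.065 = 9.929 W/kg

9.929 W/kg


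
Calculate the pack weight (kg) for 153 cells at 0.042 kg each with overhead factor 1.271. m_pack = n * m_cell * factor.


m_pack = n * m_cell * overhead = 153 * 0.042 * 1.271 = 8.167 kg

8.167 kg


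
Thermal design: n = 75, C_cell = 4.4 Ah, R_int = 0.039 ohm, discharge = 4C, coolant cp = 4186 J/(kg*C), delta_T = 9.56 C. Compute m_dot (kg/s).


Step 1: I = 4 * 4.4 = 17.6 A
Step 2: Q_cell = I^2 * R = 17.6^2 * 0.039 = 12.081 W
Step 3: Q_total = 75 * 12.081 = 906.08 W
Step 4: m_dot = Q_total / (cp * dT) = 906.08 / (4186 * 9.56) = 0.02264 kg/s

0.02264 kg/s


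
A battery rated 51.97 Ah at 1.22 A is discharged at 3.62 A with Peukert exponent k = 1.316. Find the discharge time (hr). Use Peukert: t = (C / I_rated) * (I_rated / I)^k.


Step 1: t_rated = C / I_rated = 51.97 / 1.22 = 42.598 hr
Step 2: ratio = 1.22 / 3.62 = 0.33702
Step 3: ratio^k = 0.33702^1.316 = 0.239
Step 4: t = t_rated * ratio^k = 42.598 * 0.239 = 10.18 hr

10.18 hr


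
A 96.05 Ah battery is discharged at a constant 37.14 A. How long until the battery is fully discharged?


Runtime = 96.05 Ah / 37.14 A = 2.586 hr

2.586 hr


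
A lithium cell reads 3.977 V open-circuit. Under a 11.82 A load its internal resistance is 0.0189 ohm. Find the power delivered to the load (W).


Step 1: V_terminal = OCV - I*R = 3.977 - 11.82 * 0.0189 = 3.7536 V
Step 2: P_out = V_terminal * I = 3.7536 * 11.82 = 44.37 W

44.37 W


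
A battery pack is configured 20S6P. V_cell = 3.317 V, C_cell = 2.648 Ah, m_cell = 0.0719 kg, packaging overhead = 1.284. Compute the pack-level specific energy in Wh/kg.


Step 1: V_pack = 20 * 3.317 = 66.34 V
Step 2: C_pack = 6 * 2.648 = 15.888 Ah
Step 3: E_pack = V_pack * C_pack = 66.34 * 15.888 = 1054 Wh
Step 4: m_pack = 20 * 6 * 0.0719 * 1.284 = 11.078 kg
Step 5: ED = E_pack / m_pack = 1054 / 11.078 = 95.14 Wh/kg

95.14 Wh/kg


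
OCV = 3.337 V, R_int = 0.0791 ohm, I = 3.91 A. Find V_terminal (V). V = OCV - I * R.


IR drop = 3.91 * 0.0791 = 0.30928 V
V = 3.337 - 0.30928 = 3.028 V

3.028 V


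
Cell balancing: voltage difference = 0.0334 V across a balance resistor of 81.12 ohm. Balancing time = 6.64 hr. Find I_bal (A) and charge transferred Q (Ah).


I_bal = dV / R = 0.0334 / 81.12 = 4.1174e-04 A
Q = I_bal * t = 4.1174e-04 * 6.64 = 0.002734 Ah

I=4.1174e-04 A, Q=0.002734 Ah


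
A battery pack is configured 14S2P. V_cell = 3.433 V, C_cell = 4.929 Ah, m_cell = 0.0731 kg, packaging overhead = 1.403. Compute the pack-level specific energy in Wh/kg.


Step 1: V_pack = 14 * 3.433 = 48.062 V
Step 2: C_pack = 2 * 4.929 = 9.858 Ah
Step 3: E_pack = V_pack * C_pack = 48.062 * 9.858 = 473.8 Wh
Step 4: m_pack = 14 * 2 * 0.0731 * 1.403 = 2.8717 kg
Step 5: ED = E_pack / m_pack = 473.8 / 2.8717 = 165.0 Wh/kg

165.0 Wh/kg


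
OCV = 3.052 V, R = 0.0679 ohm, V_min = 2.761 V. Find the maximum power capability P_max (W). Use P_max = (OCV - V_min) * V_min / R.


P_max = (OCV - V_min) * V_min / R = (3.052 - 2.761) * 2.761 / 0.0679 = 0.291 * 2.761 / 0.0679 = 11.83 W

11.83 W


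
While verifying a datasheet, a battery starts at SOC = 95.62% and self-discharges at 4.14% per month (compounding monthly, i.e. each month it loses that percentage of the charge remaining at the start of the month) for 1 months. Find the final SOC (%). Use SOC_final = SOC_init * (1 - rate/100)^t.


decay = (1 - 4.14/100)^1 = 0.9586
SOC_final = 95.62 * 0.9586 = 91.66%

91.66%


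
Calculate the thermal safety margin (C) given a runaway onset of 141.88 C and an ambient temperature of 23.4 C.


margin = T_onset - T_ambient = 141.88 - 23.4 = 118.48 C

118.48 C


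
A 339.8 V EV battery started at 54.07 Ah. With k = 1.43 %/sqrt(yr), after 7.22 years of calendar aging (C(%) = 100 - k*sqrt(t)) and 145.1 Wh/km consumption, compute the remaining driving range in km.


Step 1: capacity retention = 100 - 1.43 * sqrt(7.22) = 100 - 1.43 * 2.687 = 96.158%
Step 2: C_now = 54.07 * 96.158/100 = 51.993 Ah
Step 3: E_pack = V * C_now = 339.8 * 51.993 = 17667 Wh
Step 4: range = E_pack / consumption = 17667 / 145.1 = 121.8 km

121.8 km


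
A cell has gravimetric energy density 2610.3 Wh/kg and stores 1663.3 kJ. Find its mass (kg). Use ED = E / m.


Convert: E = 1663.3 kJ = 462.03 Wh
m = E / ED = 462.03 / 2610.3 = 0.1770 kg

0.1770 kg


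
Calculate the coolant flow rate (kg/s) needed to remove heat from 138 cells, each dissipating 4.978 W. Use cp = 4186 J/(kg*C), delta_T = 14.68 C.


Q_total = 138 * 4.978 = 686.96 W
m_dot = Q_total / (cp * dT) = 686.96 / (4186 * 14.68) = 0.01118 kg/s

0.01118 kg/s


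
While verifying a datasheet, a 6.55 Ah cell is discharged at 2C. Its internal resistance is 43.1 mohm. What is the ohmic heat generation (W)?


Convert: R = 43.1 mohm = 0.0431 ohm
Step 1: I = C_rate * capacity = 2 * 6.55 = 13.1 A
Step 2: Q = I^2 * R = 13.1^2 * 0.0431 = 171.61 * 0.0431 = 7.396 W

7.396 W


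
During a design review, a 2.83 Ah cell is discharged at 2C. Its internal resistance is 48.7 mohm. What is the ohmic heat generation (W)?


Convert: R = 48.7 mohm = 0.0487 ohm
Step 1: I = C_rate * capacity = 2 * 2.83 = 5.66 A
Step 2: Q = I^2 * R = 5.66^2 * 0.0487 = 32.036 * 0.0487 = 1.560 W

1.560 W


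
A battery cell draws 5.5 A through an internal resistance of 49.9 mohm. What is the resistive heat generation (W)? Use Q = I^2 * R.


Convert: R = 49.9 mohm = 0.0499 ohm
I^2 = 30.25
Q = 30.25 * 0.0499 = 1.509 W

1.509 W


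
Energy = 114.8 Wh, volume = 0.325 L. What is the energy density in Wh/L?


Volumetric ED = 114.8 Wh / 0.325 L = 353.2 Wh/L

353.2 Wh/L


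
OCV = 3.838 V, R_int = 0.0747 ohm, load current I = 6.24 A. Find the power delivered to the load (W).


Step 1: V_terminal = OCV - I*R = 3.838 - 6.24 * 0.0747 = 3.3719 V
Step 2: P_out = V_terminal * I = 3.3719 * 6.24 = 21.04 W

21.04 W


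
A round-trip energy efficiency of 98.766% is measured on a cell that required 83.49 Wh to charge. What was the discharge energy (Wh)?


E_dis = eta/100 * E_chg = 98.766/100 * 83.49 = 82.46 Wh

82.46 Wh


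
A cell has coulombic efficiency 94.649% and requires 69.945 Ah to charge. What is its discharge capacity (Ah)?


Q_dis = eta/100 * Q_chg = 94.649/100 * 69.945 = 66.20 Ah

66.20 Ah


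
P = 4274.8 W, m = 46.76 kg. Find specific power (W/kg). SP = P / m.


SP = P / m = 4274.8 / 46.76 = 91.42 W/kg

91.42 W/kg


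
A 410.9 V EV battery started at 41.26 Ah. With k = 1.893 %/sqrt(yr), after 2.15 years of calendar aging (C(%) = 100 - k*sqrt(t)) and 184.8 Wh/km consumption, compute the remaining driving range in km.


Step 1: capacity retention = 100 - 1.893 * sqrt(2.15) = 100 - 1.893 * 1.4663 = 97.224%
Step 2: C_now = 41.26 * 97.224/100 = 40.115 Ah
Step 3: E_pack = V * C_now = 410.9 * 40.115 = 16483 Wh
Step 4: range = E_pack / consumption = 16483 / 184.8 = 89.19 km

89.19 km


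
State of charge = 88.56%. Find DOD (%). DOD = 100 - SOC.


Complement of SOC: DOD = 100% - 88.56% = 11.44%

11.44%


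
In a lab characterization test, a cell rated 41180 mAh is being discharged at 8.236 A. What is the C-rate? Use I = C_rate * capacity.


Convert: capacity = 41180 mAh = 41.18 Ah
C_rate = I / capacity = 8.236 / 41.18 = 0.2C

0.2C


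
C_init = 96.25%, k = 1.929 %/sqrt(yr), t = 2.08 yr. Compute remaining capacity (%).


Step 1: sqrt(2.08 yr) = 1.4422
Step 2: drop = 1.929 * 1.4422 = 2.782
Step 3: C_final = 96.25 - 2.782 = 93.47%

93.47%


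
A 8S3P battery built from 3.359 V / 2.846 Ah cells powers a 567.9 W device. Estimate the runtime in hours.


Step 1: E_pack = Ns * V_cell * Np * C_cell = 8 * 3.359 * 3 * 2.846 = 229.43 Wh
Step 2: t = E_pack / P = 229.43 / 567.9 = 0.4040 hr

0.4040 hr


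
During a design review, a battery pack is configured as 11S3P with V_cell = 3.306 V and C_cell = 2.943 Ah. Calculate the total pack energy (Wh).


V_pack = 11 * 3.306 = 36.366 V
C_pack = 3 * 2.943 = 8.829 Ah
E = V_pack * C_pack = 36.366 * 8.829 = 321.1 Wh

321.1 Wh


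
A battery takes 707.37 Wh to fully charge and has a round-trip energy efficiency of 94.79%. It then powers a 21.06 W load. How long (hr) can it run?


Step 1: E_discharge = eta/100 * E_charge = 94.79/100 * 707.37 = 670.52 Wh
Step 2: t = E_discharge / P = 670.52 / 21.06 = 31.84 hr

31.84 hr


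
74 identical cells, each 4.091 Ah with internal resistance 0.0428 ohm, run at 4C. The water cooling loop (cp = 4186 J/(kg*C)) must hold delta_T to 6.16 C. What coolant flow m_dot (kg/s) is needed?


Step 1: I = 4 * 4.091 = 16.364 A
Step 2: Q_cell = I^2 * R = 16.364^2 * 0.0428 = 11.461 W
Step 3: Q_total = 74 * 11.461 = 848.11 W
Step 4: m_dot = Q_total / (cp * dT) = 848.11 / (4186 * 6.16) = 0.03289 kg/s

0.03289 kg/s


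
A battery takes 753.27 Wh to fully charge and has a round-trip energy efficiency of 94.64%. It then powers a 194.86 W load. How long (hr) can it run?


Step 1: E_discharge = eta/100 * E_charge = 94.64/100 * 753.27 = 712.89 Wh
Step 2: t = E_discharge / P = 712.89 / 194.86 = 3.658 hr

3.658 hr


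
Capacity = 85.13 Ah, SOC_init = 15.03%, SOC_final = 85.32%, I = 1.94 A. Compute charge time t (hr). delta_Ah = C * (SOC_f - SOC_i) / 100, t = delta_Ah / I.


delta_Ah = 85.13 * (85.32 - 15.03) / 100 = 59.838 Ah
t = delta_Ah / I = 59.838 / 1.94 = 30.84 hr

30.84 hr


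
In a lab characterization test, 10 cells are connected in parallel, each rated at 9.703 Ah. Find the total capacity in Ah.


C_total = 10 * 9.703 = 97.03 Ah

97.03 Ah


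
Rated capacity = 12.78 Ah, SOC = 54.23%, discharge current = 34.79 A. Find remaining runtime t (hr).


Step 1: remaining = SOC/100 * C_total = 54.23/100 * 12.78 = 6.9306 Ah
Step 2: t = remaining / I = 6.9306 / 34.79 = 0.1992 hr

0.1992 hr


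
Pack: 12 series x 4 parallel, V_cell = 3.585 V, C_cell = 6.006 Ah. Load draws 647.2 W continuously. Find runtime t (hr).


Step 1: E_pack = Ns * V_cell * Np * C_cell = 12 * 3.585 * 4 * 6.006 = 1033.5 Wh
Step 2: t = E_pack / P = 1033.5 / 647.2 = 1.597 hr

1.597 hr


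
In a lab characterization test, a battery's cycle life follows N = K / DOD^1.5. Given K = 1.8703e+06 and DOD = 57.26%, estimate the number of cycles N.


Step 1: DOD^1.5 = 57.26^1.5 = 433.29
Step 2: N = 1.8703e+06 / 433.29 = 4317 cycles

4317 cycles


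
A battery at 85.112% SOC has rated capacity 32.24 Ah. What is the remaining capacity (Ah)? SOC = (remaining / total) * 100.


remaining = SOC / 100 * total = 85.112 / 100 * 32.24 = 27.44 Ah

27.44 Ah


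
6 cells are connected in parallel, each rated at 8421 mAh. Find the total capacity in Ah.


Convert: C_cell = 8421 mAh = 8.421 Ah
C_total = 6 * 8.421 = 50.526 Ah

50.526 Ah


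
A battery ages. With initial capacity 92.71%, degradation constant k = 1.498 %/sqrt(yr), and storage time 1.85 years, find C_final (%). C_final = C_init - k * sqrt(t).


Step 1: sqrt(1.85 yr) = 1.3601
Step 2: drop = 1.498 * 1.3601 = 2.0374
Step 3: C_final = 92.71 - 2.0374 = 90.67%

90.67%


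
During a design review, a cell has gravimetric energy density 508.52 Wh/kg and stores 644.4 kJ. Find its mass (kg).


Convert: E = 644.4 kJ = 179 Wh
m = E / ED = 179 / 508.52 = 0.3520 kg

0.3520 kg


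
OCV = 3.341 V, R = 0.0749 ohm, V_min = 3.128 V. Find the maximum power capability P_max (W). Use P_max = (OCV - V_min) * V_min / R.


dV = OCV - V_min = 0.213 V (so I_max = dV / R)
P_max = dV * V_min / R = 0.213 * 3.128 / 0.0749 = 8.895 W

8.895 W


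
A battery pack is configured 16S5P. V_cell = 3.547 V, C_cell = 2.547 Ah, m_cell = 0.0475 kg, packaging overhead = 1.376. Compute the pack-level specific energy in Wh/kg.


Step 1: V_pack = 16 * 3.547 = 56.752 V
Step 2: C_pack = 5 * 2.547 = 12.735 Ah
Step 3: E_pack = V_pack * C_pack = 56.752 * 12.735 = 722.74 Wh
Step 4: m_pack = 16 * 5 * 0.0475 * 1.376 = 5.2288 kg
Step 5: ED = E_pack / m_pack = 722.74 / 5.2288 = 138.2 Wh/kg

138.2 Wh/kg


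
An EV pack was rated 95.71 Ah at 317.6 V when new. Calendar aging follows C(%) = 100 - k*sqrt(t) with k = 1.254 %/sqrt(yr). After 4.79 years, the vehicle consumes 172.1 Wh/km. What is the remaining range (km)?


Step 1: capacity retention = 100 - 1.254 * sqrt(4.79) = 100 - 1.254 * 2.1886 = 97.255%
Step 2: C_now = 95.71 * 97.255/100 = 93.083 Ah
Step 3: E_pack = V * C_now = 317.6 * 93.083 = 29563 Wh
Step 4: range = E_pack / consumption = 29563 / 172.1 = 171.8 km

171.8 km


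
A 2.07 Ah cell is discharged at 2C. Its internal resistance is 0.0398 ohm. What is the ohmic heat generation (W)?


Step 1: I = C_rate * capacity = 2 * 2.07 = 4.14 A
Step 2: Q = I^2 * R = 4.14^2 * 0.0398 = 17.14 * 0.0398 = 0.6822 W

0.6822 W


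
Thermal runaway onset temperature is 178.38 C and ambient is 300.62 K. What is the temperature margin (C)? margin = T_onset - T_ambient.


Convert: T_ambient = 300.62 K = 27.47 C
margin = 178.38 - 27.47 = 150.91 C

150.91 C


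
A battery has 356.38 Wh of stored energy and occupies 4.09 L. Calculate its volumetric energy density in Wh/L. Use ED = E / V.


Volumetric ED = 356.38 Wh / 4.09 L = 87.13 Wh/L

87.13 Wh/L


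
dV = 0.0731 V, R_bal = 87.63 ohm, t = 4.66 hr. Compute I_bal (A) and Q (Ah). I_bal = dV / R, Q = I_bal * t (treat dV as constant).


I_bal = dV / R = 0.0731 / 87.63 = 8.3419e-04 A
Q = I_bal * t = 8.3419e-04 * 4.66 = 0.003887 Ah

I=8.3419e-04 A, Q=0.003887 Ah


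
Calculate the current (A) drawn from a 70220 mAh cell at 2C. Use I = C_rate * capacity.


Convert: capacity = 70220 mAh = 70.22 Ah
I = C_rate * capacity = 2 * 70.22 = 140.44 A

140.44 A


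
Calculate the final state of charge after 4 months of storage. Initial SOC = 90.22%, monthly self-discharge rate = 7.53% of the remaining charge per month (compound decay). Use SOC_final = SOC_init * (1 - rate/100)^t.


Monthly retention factor = 1 - 7.53/100 = 0.9247
Over 4 months: factor^4 = 0.73114
SOC_final = 90.22 * 0.73114 = 65.96%

65.96%


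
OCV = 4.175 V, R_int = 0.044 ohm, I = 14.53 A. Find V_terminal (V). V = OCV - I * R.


V = OCV - I*R = 4.175 - 14.53 * 0.044 = 3.536 V

3.536 V


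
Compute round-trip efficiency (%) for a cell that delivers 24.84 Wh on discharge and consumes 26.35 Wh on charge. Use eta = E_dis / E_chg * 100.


eta_e = E_dis / E_chg * 100 = 24.84 / 26.35 * 100 = 94.27%

94.27%


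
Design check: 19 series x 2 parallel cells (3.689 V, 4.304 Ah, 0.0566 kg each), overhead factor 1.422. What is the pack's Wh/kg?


Step 1: V_pack = 19 * 3.689 = 70.091 V
Step 2: C_pack = 2 * 4.304 = 8.608 Ah
Step 3: E_pack = V_pack * C_pack = 70.091 * 8.608 = 603.34 Wh
Step 4: m_pack = 19 * 2 * 0.0566 * 1.422 = 3.0584 kg
Step 5: ED = E_pack / m_pack = 603.34 / 3.0584 = 197.3 Wh/kg

197.3 Wh/kg


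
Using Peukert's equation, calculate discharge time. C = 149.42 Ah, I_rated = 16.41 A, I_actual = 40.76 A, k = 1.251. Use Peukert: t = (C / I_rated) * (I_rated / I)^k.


Step 1: t_rated = C / I_rated = 149.42 / 16.41 = 9.1054 hr
Step 2: ratio = 16.41 / 40.76 = 0.4026
Step 3: ratio^k = 0.4026^1.251 = 0.3204
Step 4: t = t_rated * ratio^k = 9.1054 * 0.3204 = 2.917 hr

2.917 hr


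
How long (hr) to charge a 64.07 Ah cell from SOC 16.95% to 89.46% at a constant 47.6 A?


Step 1: dSOC = 89.46% - 16.95% = 72.51%
Step 2: delta_Ah = 64.07 * 72.51 / 100 = 46.457 Ah
Step 3: t = 46.457 / 47.6 = 0.9760 hr

0.9760 hr


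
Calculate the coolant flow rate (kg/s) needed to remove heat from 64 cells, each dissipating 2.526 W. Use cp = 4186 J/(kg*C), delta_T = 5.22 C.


Q_total = 64 * 2.526 = 161.66 W
m_dot = Q_total / (cp * dT) = 161.66 / (4186 * 5.22) = 0.007398 kg/s

0.007398 kg/s


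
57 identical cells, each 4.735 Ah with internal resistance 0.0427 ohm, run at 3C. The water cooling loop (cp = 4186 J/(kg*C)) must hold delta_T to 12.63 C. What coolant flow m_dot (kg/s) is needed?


Step 1: I = 3 * 4.735 = 14.205 A
Step 2: Q_cell = I^2 * R = 14.205^2 * 0.0427 = 8.6161 W
Step 3: Q_total = 57 * 8.6161 = 491.12 W
Step 4: m_dot = Q_total / (cp * dT) = 491.12 / (4186 * 12.63) = 0.009289 kg/s

0.009289 kg/s


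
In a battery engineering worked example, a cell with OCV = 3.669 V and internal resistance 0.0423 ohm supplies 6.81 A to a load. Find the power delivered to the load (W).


Step 1: V_terminal = OCV - I*R = 3.669 - 6.81 * 0.0423 = 3.3809 V
Step 2: P_out = V_terminal * I = 3.3809 * 6.81 = 23.02 W

23.02 W


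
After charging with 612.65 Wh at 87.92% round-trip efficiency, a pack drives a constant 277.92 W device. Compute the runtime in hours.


Step 1: E_discharge = eta/100 * E_charge = 87.92/100 * 612.65 = 538.64 Wh
Step 2: t = E_discharge / P = 538.64 / 277.92 = 1.938 hr

1.938 hr


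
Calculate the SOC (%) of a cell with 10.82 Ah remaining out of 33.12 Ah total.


SOC = (remaining / total) * 100 = (10.82 / 33.12) * 100 = 32.67%

32.67%


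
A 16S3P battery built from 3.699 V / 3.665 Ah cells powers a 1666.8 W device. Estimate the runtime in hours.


Step 1: E_pack = Ns * V_cell * Np * C_cell = 16 * 3.699 * 3 * 3.665 = 650.73 Wh
Step 2: t = E_pack / P = 650.73 / 1666.8 = 0.3904 hr

0.3904 hr


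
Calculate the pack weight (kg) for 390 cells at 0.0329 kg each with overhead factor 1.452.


m_pack = n * m_cell * overhead = 390 * 0.0329 * 1.452 = 18.63 kg

18.63 kg


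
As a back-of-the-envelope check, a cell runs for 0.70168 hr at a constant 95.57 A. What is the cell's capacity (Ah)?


C = I * t = 95.57 * 0.70168 = 67.06 Ah

67.06 Ah


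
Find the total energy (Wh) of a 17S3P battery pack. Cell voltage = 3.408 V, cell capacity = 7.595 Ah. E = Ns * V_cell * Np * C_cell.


V_pack = 17 * 3.408 = 57.936 V
C_pack = 3 * 7.595 = 22.785 Ah
E = V_pack * C_pack = 57.936 * 22.785 = 1320 Wh

1320 Wh


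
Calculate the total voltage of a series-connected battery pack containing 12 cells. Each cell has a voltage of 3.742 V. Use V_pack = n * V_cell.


With 12 cells in series at 3.742 V each, V_pack = 44.904 V

44.904 V


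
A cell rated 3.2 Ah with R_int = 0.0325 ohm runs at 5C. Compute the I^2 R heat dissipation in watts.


Step 1: I = C_rate * capacity = 5 * 3.2 = 16 A
Step 2: Q = I^2 * R = 16^2 * 0.0325 = 256 * 0.0325 = 8.320 W

8.320 W


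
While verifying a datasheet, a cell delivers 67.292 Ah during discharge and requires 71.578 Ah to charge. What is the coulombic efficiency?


Coulombic efficiency = 67.292/71.578 * 100% = 94.01%

94.01%


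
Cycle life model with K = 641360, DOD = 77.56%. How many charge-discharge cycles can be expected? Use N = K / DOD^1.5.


Step 1: DOD^1.5 = 77.56^1.5 = 683.06
Step 2: N = 641360 / 683.06 = 939.0 cycles

939.0 cycles


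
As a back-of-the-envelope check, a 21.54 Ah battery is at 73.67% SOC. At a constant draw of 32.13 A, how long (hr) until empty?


Step 1: remaining = SOC/100 * C_total = 73.67/100 * 21.54 = 15.869 Ah
Step 2: t = remaining / I = 15.869 / 32.13 = 0.4939 hr

0.4939 hr


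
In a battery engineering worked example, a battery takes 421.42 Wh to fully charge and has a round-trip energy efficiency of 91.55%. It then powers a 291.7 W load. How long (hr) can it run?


Step 1: E_discharge = eta/100 * E_charge = 91.55/100 * 421.42 = 385.81 Wh
Step 2: t = E_discharge / P = 385.81 / 291.7 = 1.323 hr

1.323 hr


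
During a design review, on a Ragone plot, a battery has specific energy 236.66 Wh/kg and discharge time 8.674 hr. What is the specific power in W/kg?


P_specific = E / t = 236.66 / 8.674 = 27.28 W/kg

27.28 W/kg


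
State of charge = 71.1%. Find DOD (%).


DOD = 100 - SOC = 100 - 71.1 = 28.9%

28.9%


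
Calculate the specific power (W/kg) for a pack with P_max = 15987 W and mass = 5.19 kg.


Specific power = 15987 W / 5.19 kg = 3080 W/kg

3080 W/kg


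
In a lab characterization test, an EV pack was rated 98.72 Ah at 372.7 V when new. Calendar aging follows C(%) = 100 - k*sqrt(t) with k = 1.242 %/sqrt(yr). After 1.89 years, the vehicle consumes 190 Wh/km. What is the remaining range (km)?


Step 1: capacity retention = 100 - 1.242 * sqrt(1.89) = 100 - 1.242 * 1.3748 = 98.292%
Step 2: C_now = 98.72 * 98.292/100 = 97.034 Ah
Step 3: E_pack = V * C_now = 372.7 * 97.034 = 36165 Wh
Step 4: range = E_pack / consumption = 36165 / 190 = 190.3 km

190.3 km


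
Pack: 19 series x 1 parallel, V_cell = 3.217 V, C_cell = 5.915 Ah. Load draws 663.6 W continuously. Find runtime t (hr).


Step 1: E_pack = Ns * V_cell * Np * C_cell = 19 * 3.217 * 1 * 5.915 = 361.54 Wh
Step 2: t = E_pack / P = 361.54 / 663.6 = 0.5448 hr

0.5448 hr


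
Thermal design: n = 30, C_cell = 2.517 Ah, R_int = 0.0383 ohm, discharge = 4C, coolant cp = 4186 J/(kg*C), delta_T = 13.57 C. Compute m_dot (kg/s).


Step 1: I = 4 * 2.517 = 10.068 A
Step 2: Q_cell = I^2 * R = 10.068^2 * 0.0383 = 3.8823 W
Step 3: Q_total = 30 * 3.8823 = 116.47 W
Step 4: m_dot = Q_total / (cp * dT) = 116.47 / (4186 * 13.57) = 0.002050 kg/s

0.002050 kg/s


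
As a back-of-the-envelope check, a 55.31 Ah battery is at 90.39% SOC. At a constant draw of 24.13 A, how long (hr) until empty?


Step 1: remaining = SOC/100 * C_total = 90.39/100 * 55.31 = 49.995 Ah
Step 2: t = remaining / I = 49.995 / 24.13 = 2.072 hr

2.072 hr


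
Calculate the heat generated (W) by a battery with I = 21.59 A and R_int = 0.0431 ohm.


I^2 = 466.13
Q = 466.13 * 0.0431 = 20.09 W

20.09 W


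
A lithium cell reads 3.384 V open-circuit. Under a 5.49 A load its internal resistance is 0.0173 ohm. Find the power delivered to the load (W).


Step 1: V_terminal = OCV - I*R = 3.384 - 5.49 * 0.0173 = 3.289 V
Step 2: P_out = V_terminal * I = 3.289 * 5.49 = 18.06 W

18.06 W


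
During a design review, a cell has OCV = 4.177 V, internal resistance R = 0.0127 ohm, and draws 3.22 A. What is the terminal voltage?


IR drop = 3.22 * 0.0127 = 0.040894 V
V = 4.177 - 0.040894 = 4.136 V

4.136 V


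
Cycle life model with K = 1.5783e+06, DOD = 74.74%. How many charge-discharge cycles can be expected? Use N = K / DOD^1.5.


Step 1: DOD^1.5 = 74.74^1.5 = 646.14
Step 2: N = 1.5783e+06 / 646.14 = 2443 cycles

2443 cycles


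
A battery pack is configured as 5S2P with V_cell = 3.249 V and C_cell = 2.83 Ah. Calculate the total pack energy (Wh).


V_pack = 5 * 3.249 = 16.245 V
C_pack = 2 * 2.83 = 5.66 Ah
E = V_pack * C_pack = 16.245 * 5.66 = 91.95 Wh

91.95 Wh


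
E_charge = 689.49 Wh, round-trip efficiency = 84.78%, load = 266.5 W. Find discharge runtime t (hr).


Step 1: E_discharge = eta/100 * E_charge = 84.78/100 * 689.49 = 584.55 Wh
Step 2: t = E_discharge / P = 584.55 / 266.5 = 2.193 hr

2.193 hr


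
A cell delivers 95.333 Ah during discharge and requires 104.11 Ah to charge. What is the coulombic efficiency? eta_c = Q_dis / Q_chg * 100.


Coulombic efficiency = 95.333/104.11 * 100% = 91.57%

91.57%


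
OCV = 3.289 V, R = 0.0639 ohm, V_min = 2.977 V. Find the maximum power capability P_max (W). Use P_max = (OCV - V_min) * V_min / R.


P_max = (OCV - V_min) * V_min / R = (3.289 - 2.977) * 2.977 / 0.0639 = 0.312 * 2.977 / 0.0639 = 14.54 W

14.54 W


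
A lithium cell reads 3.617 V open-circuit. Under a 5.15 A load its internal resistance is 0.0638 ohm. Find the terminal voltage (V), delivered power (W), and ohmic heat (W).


Step 1: V_terminal = OCV - I*R = 3.617 - 5.15 * 0.0638 = 3.2884 V
Step 2: P_out = V_terminal * I = 3.2884 * 5.15 = 16.94 W
Step 3: Q = I^2 * R = 5.15^2 * 0.0638 = 1.692 W

V=3.2884 V, P=16.94 W, Q=1.692 W


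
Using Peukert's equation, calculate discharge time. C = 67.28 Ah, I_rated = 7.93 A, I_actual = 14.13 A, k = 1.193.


t_rated = C / I_rated = 67.28 / 7.93 = 8.4842 hr
(I_rated/I)^k = (0.56122)^1.193 = 0.50201
t = t_rated * (I_rated/I)^k = 8.4842 * 0.50201 = 4.259 hr

4.259 hr


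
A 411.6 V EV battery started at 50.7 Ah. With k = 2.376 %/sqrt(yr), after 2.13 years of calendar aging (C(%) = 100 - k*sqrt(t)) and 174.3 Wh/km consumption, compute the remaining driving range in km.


Step 1: capacity retention = 100 - 2.376 * sqrt(2.13) = 100 - 2.376 * 1.4595 = 96.532%
Step 2: C_now = 50.7 * 96.532/100 = 48.942 Ah
Step 3: E_pack = V * C_now = 411.6 * 48.942 = 20145 Wh
Step 4: range = E_pack / consumption = 20145 / 174.3 = 115.6 km

115.6 km


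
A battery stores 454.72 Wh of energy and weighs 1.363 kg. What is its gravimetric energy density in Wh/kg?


Specific energy = 454.72 Wh / 1.363 kg = 333.6 Wh/kg

333.6 Wh/kg


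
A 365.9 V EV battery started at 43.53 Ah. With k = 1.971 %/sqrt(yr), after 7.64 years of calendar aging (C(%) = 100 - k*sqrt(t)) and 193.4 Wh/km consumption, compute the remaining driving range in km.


Step 1: capacity retention = 100 - 1.971 * sqrt(7.64) = 100 - 1.971 * 2.7641 = 94.552%
Step 2: C_now = 43.53 * 94.552/100 = 41.158 Ah
Step 3: E_pack = V * C_now = 365.9 * 41.158 = 15060 Wh
Step 4: range = E_pack / consumption = 15060 / 193.4 = 77.87 km

77.87 km


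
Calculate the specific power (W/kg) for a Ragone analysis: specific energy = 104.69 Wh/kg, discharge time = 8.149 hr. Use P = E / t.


Specific power = 104.69 Wh/kg / 8.149 hr = 12.85 W/kg

12.85 W/kg


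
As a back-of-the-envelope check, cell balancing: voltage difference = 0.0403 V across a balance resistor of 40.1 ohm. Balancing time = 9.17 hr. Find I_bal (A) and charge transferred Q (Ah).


First, Ohm's law: I_bal = 0.0403 V / 40.1 ohm = 0.001005 A
Then Q = I * t = 0.001005 A * 9.17 hr = 0.009216 Ah

I=0.001005 A, Q=0.009216 Ah


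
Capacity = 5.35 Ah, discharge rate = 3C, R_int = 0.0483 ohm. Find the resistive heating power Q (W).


Step 1: I = C_rate * capacity = 3 * 5.35 = 16.05 A
Step 2: Q = I^2 * R = 16.05^2 * 0.0483 = 257.6 * 0.0483 = 12.44 W

12.44 W


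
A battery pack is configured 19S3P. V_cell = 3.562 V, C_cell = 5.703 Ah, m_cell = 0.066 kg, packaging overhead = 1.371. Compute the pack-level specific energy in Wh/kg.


Step 1: V_pack = 19 * 3.562 = 67.678 V
Step 2: C_pack = 3 * 5.703 = 17.109 Ah
Step 3: E_pack = V_pack * C_pack = 67.678 * 17.109 = 1157.9 Wh
Step 4: m_pack = 19 * 3 * 0.066 * 1.371 = 5.1577 kg
Step 5: ED = E_pack / m_pack = 1157.9 / 5.1577 = 224.5 Wh/kg

224.5 Wh/kg


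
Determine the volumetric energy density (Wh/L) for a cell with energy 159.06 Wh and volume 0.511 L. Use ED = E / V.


Volumetric ED = 159.06 Wh / 0.511 L = 311.3 Wh/L

311.3 Wh/L


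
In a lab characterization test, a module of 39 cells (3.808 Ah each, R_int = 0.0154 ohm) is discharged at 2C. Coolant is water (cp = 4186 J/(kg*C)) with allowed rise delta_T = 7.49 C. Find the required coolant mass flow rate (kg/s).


Step 1: I = 2 * 3.808 = 7.616 A
Step 2: Q_cell = I^2 * R = 7.616^2 * 0.0154 = 0.89325 W
Step 3: Q_total = 39 * 0.89325 = 34.837 W
Step 4: m_dot = Q_total / (cp * dT) = 34.837 / (4186 * 7.49) = 0.001111 kg/s

0.001111 kg/s


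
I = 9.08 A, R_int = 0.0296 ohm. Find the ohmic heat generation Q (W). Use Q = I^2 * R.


Q = I^2 * R = 9.08^2 * 0.0296 = 2.440 W

2.440 W


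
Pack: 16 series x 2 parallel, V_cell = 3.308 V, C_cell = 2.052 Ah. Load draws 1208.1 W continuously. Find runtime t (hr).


Step 1: E_pack = Ns * V_cell * Np * C_cell = 16 * 3.308 * 2 * 2.052 = 217.22 Wh
Step 2: t = E_pack / P = 217.22 / 1208.1 = 0.1798 hr

0.1798 hr


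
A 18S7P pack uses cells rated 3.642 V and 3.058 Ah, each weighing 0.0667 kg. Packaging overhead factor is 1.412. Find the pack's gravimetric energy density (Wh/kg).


Step 1: V_pack = 18 * 3.642 = 65.556 V
Step 2: C_pack = 7 * 3.058 = 21.406 Ah
Step 3: E_pack = V_pack * C_pack = 65.556 * 21.406 = 1403.3 Wh
Step 4: m_pack = 18 * 7 * 0.0667 * 1.412 = 11.867 kg
Step 5: ED = E_pack / m_pack = 1403.3 / 11.867 = 118.3 Wh/kg

118.3 Wh/kg


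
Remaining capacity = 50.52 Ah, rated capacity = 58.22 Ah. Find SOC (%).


SOC = (remaining / total) * 100 = (50.52 / 58.22) * 100 = 86.77%

86.77%


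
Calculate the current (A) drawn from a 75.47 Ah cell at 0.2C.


At 0.2C: I = 0.2 * 75.47 Ah = 15.094 A

15.094 A


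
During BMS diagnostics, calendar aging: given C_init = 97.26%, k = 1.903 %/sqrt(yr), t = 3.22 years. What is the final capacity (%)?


sqrt(t) = sqrt(3.22) = 1.7944
C_final = 97.26 - 1.903 * 1.7944 = 93.85%

93.85%


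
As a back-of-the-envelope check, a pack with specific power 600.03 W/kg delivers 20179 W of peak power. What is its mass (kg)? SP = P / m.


m = P / SP = 20179 / 600.03 = 33.63 kg

33.63 kg


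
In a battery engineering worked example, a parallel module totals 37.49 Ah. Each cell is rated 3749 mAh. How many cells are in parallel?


Convert: C_cell = 3749 mAh = 3.749 Ah
n = C_total / C_cell = 37.49 / 3.749 = 10

10


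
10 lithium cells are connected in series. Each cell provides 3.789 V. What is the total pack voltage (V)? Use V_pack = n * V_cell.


With 10 cells in series at 3.789 V each, V_pack = 37.89 V

37.89 V


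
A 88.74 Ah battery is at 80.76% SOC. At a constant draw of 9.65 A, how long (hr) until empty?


Step 1: remaining = SOC/100 * C_total = 80.76/100 * 88.74 = 71.666 Ah
Step 2: t = remaining / I = 71.666 / 9.65 = 7.427 hr

7.427 hr


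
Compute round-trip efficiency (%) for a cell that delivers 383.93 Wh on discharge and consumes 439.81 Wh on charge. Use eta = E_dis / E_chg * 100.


eta_e = E_dis / E_chg * 100 = 383.93 / 439.81 * 100 = 87.29%

87.29%


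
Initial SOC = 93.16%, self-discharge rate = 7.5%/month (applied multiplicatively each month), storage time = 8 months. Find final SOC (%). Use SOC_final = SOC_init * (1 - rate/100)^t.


decay = (1 - 7.5/100)^8 = 0.53596
SOC_final = 93.16 * 0.53596 = 49.93%

49.93%


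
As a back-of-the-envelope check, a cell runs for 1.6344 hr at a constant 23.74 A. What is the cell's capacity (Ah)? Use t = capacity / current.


C = I * t = 23.74 * 1.6344 = 38.80 Ah

38.80 Ah


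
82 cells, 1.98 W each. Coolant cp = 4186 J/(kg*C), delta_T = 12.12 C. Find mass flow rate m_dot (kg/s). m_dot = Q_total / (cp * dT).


Q_total = 82 * 1.98 = 162.36 W
m_dot = Q_total / (cp * dT) = 162.36 / (4186 * 12.12) = 0.003200 kg/s

0.003200 kg/s


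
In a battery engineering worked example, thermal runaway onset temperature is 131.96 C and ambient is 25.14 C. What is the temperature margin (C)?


Safety margin = 131.96 C - 25.14 C = 106.82 C

106.82 C


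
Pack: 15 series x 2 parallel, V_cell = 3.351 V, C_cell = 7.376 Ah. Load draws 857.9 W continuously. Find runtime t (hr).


Step 1: E_pack = Ns * V_cell * Np * C_cell = 15 * 3.351 * 2 * 7.376 = 741.51 Wh
Step 2: t = E_pack / P = 741.51 / 857.9 = 0.8643 hr

0.8643 hr


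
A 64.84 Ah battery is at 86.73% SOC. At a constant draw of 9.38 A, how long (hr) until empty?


Step 1: remaining = SOC/100 * C_total = 86.73/100 * 64.84 = 56.236 Ah
Step 2: t = remaining / I = 56.236 / 9.38 = 5.995 hr

5.995 hr


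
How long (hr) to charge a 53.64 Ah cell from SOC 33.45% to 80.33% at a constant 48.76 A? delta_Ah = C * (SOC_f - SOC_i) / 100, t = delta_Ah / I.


delta_Ah = 53.64 * (80.33 - 33.45) / 100 = 25.146 Ah
t = delta_Ah / I = 25.146 / 48.76 = 0.5157 hr

0.5157 hr


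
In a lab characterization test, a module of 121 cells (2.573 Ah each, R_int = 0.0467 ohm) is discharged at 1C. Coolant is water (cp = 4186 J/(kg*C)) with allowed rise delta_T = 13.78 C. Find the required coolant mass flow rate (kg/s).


Step 1: I = 1 * 2.573 = 2.573 A
Step 2: Q_cell = I^2 * R = 2.573^2 * 0.0467 = 0.30917 W
Step 3: Q_total = 121 * 0.30917 = 37.41 W
Step 4: m_dot = Q_total / (cp * dT) = 37.41 / (4186 * 13.78) = 6.485e-04 kg/s

6.485e-04 kg/s


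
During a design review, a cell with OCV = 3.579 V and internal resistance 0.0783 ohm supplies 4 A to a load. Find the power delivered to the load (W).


Step 1: V_terminal = OCV - I*R = 3.579 - 4 * 0.0783 = 3.2658 V
Step 2: P_out = V_terminal * I = 3.2658 * 4 = 13.06 W

13.06 W


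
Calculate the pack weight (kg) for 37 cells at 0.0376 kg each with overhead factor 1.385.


Cell mass sum = 37 * 0.0376 = 1.3912 kg
With overhead 1.385: m_pack = 1.3912 * 1.385 = 1.927 kg

1.927 kg


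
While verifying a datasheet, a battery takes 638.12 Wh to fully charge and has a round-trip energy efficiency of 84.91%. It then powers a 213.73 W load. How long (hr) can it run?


Step 1: E_discharge = eta/100 * E_charge = 84.91/100 * 638.12 = 541.83 Wh
Step 2: t = E_discharge / P = 541.83 / 213.73 = 2.535 hr

2.535 hr


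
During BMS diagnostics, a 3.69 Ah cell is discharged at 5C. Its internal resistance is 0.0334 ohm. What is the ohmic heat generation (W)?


Step 1: I = C_rate * capacity = 5 * 3.69 = 18.45 A
Step 2: Q = I^2 * R = 18.45^2 * 0.0334 = 340.4 * 0.0334 = 11.37 W

11.37 W


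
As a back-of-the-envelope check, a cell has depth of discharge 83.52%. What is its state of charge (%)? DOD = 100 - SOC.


SOC = 100 - DOD = 100 - 83.52 = 16.48%

16.48%


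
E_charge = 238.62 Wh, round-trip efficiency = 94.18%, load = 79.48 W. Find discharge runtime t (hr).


Step 1: E_discharge = eta/100 * E_charge = 94.18/100 * 238.62 = 224.73 Wh
Step 2: t = E_discharge / P = 224.73 / 79.48 = 2.828 hr

2.828 hr


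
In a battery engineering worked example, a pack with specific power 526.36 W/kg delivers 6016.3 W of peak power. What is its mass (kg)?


m = P / SP = 6016.3 / 526.36 = 11.43 kg

11.43 kg


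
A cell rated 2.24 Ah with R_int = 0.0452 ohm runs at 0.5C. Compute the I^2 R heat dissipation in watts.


Step 1: I = C_rate * capacity = 0.5 * 2.24 = 1.12 A
Step 2: Q = I^2 * R = 1.12^2 * 0.0452 = 1.2544 * 0.0452 = 0.05670 W

0.05670 W


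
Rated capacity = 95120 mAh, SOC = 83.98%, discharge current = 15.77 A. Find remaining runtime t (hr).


Convert: C_total = 95120 mAh = 95.12 Ah
Step 1: remaining = SOC/100 * C_total = 83.98/100 * 95.12 = 79.882 Ah
Step 2: t = remaining / I = 79.882 / 15.77 = 5.065 hr

5.065 hr


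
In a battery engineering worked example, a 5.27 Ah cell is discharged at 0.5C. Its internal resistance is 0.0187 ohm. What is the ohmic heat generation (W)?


Step 1: I = C_rate * capacity = 0.5 * 5.27 = 2.635 A
Step 2: Q = I^2 * R = 2.635^2 * 0.0187 = 6.9432 * 0.0187 = 0.1298 W

0.1298 W


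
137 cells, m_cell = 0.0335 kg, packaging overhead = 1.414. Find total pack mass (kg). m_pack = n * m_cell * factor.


Cell mass sum = 137 * 0.0335 = 4.5895 kg
With overhead 1.414: m_pack = 4.5895 * 1.414 = 6.490 kg

6.490 kg


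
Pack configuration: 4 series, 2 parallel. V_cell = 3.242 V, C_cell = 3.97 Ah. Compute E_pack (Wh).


E = Ns * Vcell * Np * Ccell = 4 * 3.242 * 2 * 3.97 = 103.0 Wh

103.0 Wh


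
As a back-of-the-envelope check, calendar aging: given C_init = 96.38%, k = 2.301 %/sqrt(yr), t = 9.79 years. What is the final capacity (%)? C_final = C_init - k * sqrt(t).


Step 1: sqrt(9.79 yr) = 3.1289
Step 2: drop = 2.301 * 3.1289 = 7.1996
Step 3: C_final = 96.38 - 7.1996 = 89.18%

89.18%


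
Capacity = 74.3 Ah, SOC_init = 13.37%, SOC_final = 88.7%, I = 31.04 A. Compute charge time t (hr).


Step 1: dSOC = 88.7% - 13.37% = 75.33%
Step 2: delta_Ah = 74.3 * 75.33 / 100 = 55.97 Ah
Step 3: t = 55.97 / 31.04 = 1.803 hr

1.803 hr


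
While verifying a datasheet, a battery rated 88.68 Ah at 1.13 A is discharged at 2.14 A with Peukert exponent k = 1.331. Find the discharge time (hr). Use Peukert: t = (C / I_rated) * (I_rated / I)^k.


Step 1: t_rated = C / I_rated = 88.68 / 1.13 = 78.478 hr
Step 2: ratio = 1.13 / 2.14 = 0.52804
Step 3: ratio^k = 0.52804^1.331 = 0.42743
Step 4: t = t_rated * ratio^k = 78.478 * 0.42743 = 33.54 hr

33.54 hr


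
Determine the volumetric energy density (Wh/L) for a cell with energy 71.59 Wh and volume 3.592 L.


Volumetric ED = 71.59 Wh / 3.592 L = 19.93 Wh/L

19.93 Wh/L


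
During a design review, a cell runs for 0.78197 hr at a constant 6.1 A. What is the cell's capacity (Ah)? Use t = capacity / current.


C = I * t = 6.1 * 0.78197 = 4.770 Ah

4.770 Ah


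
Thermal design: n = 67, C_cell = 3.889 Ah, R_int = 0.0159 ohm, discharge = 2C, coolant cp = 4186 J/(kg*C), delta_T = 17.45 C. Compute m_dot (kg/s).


Step 1: I = 2 * 3.889 = 7.778 A
Step 2: Q_cell = I^2 * R = 7.778^2 * 0.0159 = 0.96191 W
Step 3: Q_total = 67 * 0.96191 = 64.448 W
Step 4: m_dot = Q_total / (cp * dT) = 64.448 / (4186 * 17.45) = 8.823e-04 kg/s

8.823e-04 kg/s


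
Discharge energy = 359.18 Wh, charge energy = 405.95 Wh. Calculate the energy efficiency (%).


eta_e = E_dis / E_chg * 100 = 359.18 / 405.95 * 100 = 88.48%

88.48%


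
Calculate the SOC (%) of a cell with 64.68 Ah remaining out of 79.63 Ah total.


SOC% = 64.68 / 79.63 * 100 = 81.23%

81.23%


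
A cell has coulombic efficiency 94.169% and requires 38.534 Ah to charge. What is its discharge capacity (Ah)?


Q_dis = eta/100 * Q_chg = 94.169/100 * 38.534 = 36.29 Ah

36.29 Ah


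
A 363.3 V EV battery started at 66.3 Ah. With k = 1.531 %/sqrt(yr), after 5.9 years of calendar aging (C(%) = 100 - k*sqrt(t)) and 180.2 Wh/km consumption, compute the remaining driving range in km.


Step 1: capacity retention = 100 - 1.531 * sqrt(5.9) = 100 - 1.531 * 2.429 = 96.281%
Step 2: C_now = 66.3 * 96.281/100 = 63.834 Ah
Step 3: E_pack = V * C_now = 363.3 * 63.834 = 23191 Wh
Step 4: range = E_pack / consumption = 23191 / 180.2 = 128.7 km

128.7 km


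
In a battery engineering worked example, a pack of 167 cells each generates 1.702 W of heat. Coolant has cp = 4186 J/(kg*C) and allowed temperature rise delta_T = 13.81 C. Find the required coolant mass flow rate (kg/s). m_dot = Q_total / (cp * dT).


Q_total = 167 * 1.702 = 284.23 W
m_dot = Q_total / (cp * dT) = 284.23 / (4186 * 13.81) = 0.004917 kg/s

0.004917 kg/s


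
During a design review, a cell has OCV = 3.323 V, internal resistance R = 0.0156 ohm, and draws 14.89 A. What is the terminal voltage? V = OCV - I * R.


V = OCV - I*R = 3.323 - 14.89 * 0.0156 = 3.091 V

3.091 V
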